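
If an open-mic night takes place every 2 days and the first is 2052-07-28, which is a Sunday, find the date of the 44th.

The 44th occurrence is 43 intervals after the first: 43 × 2 = 86 days after 2052-07-28.
July has 31 days — 3 days to the end of July leaves 83.
August has 31 days (52 left).
September has 30 days (22 left).
22 days into October → 2052-10-22.

2052-10-22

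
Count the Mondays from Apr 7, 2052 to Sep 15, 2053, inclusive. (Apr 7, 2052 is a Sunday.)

76

Apr 7, 2052 is a Sunday; the first Monday on or after it is Apr 8, 2052 (1 day later).
From Apr 8, 2052 to Sep 15, 2053: 267 + 258 = 525 days (rest of 2052, to Sep 15, 2053 in 2053).
525 ÷ 7 = 75 full weeks with remainder 0, so 75 more Mondays after the first → 76.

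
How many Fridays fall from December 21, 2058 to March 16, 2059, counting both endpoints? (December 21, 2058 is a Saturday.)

12

December 21, 2058 is a Saturday; the first Friday on or after it is December 27, 2058 (6 days later).
From December 27, 2058 to March 16, 2059: 4 + 31 + 28 + 16 = 79 days (rest of December, January, February, March).
79 ÷ 7 = 11 full weeks with remainder 2, so 11 more Fridays after the first → 12.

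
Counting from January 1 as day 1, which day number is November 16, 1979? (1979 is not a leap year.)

Days in months before November: 31 + 28 + 31 + 30 + 31 + 30 + 31 + 31 + 30 + 31 = 304.
Plus 16 days into November → day 320.

320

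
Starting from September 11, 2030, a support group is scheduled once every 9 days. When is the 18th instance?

The 18th occurrence is 17 intervals after the first: 17 × 9 = 153 days after September 11, 2030.
September has 30 days — 19 days to the end of September leaves 134.
October has 31 days (103 left).
November has 30 days (73 left).
December has 31 days (42 left).
January has 31 days (11 left).
11 days into February → February 11, 2031.

February 11, 2031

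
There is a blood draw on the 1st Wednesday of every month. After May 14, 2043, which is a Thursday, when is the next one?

May 2043 starts on a Friday, so its 1st Wednesday is May 6, 2043 (5 days in).
That is not after May 14, 2043, so look at Jun 2043.
Jun 2043 starts on a Monday, so its 1st Wednesday is Jun 3, 2043 (2 days in).

Jun 3, 2043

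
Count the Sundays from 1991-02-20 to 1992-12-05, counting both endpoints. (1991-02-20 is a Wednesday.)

93

1991-02-20 is a Wednesday; the first Sunday on or after it is 1991-02-24 (4 days later).
From 1991-02-24 to 1992-12-05: 310 + 340 = 650 days (rest of 1991, to 1992-12-05 in 1992).
650 ÷ 7 = 92 full weeks with remainder 6, so 92 more Sundays after the first → 93.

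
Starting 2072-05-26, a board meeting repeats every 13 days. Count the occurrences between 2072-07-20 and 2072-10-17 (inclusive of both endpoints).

7

Occurrences land 13·i days after 2072-05-26 for i = 0, 1, 2, …
2072-07-20 is 55 days after the start; 55 ÷ 13 = 4 remainder 3; since the remainder is 3, round up to i = 5. First occurrence in the window: #6 on 2072-07-30 (5×13 = 65 days in).
2072-10-17 is 144 days after the start; 144 ÷ 13 = 11 remainder 1. Last occurrence in the window: #12 on 2072-10-16.
Occurrences #6 through #12: 7 in total.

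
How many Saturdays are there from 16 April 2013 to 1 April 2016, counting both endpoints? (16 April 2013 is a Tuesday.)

16 April 2013 is a Tuesday; the first Saturday on or after it is 20 April 2013 (4 days later).
From 20 April 2013 to 1 April 2016: 255 + 365 + 365 + 92 = 1077 days (rest of 2013, 2014, 2015, to 1 April 2016 in 2016).
1077 ÷ 7 = 153 full weeks with remainder 6, so 153 more Saturdays after the first → 154.

154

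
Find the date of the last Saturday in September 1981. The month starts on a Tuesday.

1981-09-26

September 1981 begins on a Tuesday, so the first Saturday is September 5 (4 days later).
September 1981 has 30 days. Adding weeks: 5, 12, 19, 26 — the last one ≤ 30 is the 26th.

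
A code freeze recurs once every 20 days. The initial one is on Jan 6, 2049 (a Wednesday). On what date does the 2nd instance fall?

The 2nd occurrence is 1 interval after the first: 1 × 20 = 20 days after Jan 6, 2049.
20 days later is Jan 26, 2049.

Jan 26, 2049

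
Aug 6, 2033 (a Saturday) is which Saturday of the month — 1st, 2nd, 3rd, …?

Day 6 falls in week ⌈6/7⌉ of the month.
Days 1–7 hold the 1st Saturday, 8–14 the 2nd, 15–21 the 3rd, 22–28 the 4th, 29–31 the 5th.
6 is in the range for the 1st.

1st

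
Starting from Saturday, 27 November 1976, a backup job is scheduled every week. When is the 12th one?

12 February 1977

The 12th occurrence is 11 intervals after the first: 11 × 7 = 77 days after 27 November 1976.
November has 30 days — 3 days to the end of November leaves 74.
December has 31 days (43 left).
January has 31 days (12 left).
12 days into February → 12 February 1977.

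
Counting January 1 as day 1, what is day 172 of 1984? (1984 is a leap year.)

June 20, 1984

January has 31 days (172 − 31 = 141 remain).
February has 29 days (141 − 29 = 112 remain).
March has 31 days (112 − 31 = 81 remain).
April has 30 days (81 − 30 = 51 remain).
May has 31 days (51 − 31 = 20 remain).
20 into June → June 20.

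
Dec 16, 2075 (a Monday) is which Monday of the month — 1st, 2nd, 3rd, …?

Day 16 falls in week ⌈16/7⌉ of the month.
Days 1–7 hold the 1st Monday, 8–14 the 2nd, 15–21 the 3rd, 22–28 the 4th, 29–31 the 5th.
16 is in the range for the 3rd.

3rd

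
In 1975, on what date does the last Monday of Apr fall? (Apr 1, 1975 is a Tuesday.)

Apr 1975 begins on a Tuesday, so the first Monday is Apr 7 (6 days later).
Apr 1975 has 30 days. Adding weeks: 7, 14, 21, 28 — the last one ≤ 30 is the 28th.

Apr 28, 1975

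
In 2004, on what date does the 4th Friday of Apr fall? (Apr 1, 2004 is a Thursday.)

Apr 2004 begins on a Thursday, so the first Friday is Apr 2 (1 day later).
The 4th Friday is 3 weeks later: 2 + 21 = 23.

Apr 23, 2004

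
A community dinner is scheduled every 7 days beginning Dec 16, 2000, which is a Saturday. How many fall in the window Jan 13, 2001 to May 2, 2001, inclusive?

16

Occurrences land 7·i days after Dec 16, 2000 for i = 0, 1, 2, …
Jan 13, 2001 is 28 days after the start; 28 ÷ 7 = 4 remainder 0. First occurrence in the window: #5 on Jan 13, 2001 (4×7 = 28 days in).
May 2, 2001 is 137 days after the start; 137 ÷ 7 = 19 remainder 4. Last occurrence in the window: #20 on Apr 28, 2001.
Occurrences #5 through #20: 16 in total.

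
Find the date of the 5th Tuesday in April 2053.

April 2053 begins on a Tuesday, so the first Tuesday is April 1.
The 5th Tuesday is 4 weeks later: 1 + 28 = 29.

29 April 2053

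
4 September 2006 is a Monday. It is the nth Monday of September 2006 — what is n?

1st

Day 4 falls in week ⌈4/7⌉ of the month.
Days 1–7 hold the 1st Monday, 8–14 the 2nd, 15–21 the 3rd, 22–28 the 4th, 29–31 the 5th.
4 is in the range for the 1st.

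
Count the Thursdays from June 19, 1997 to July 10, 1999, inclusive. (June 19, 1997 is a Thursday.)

108

June 19, 1997 is a Thursday; the first Thursday on or after it is June 19, 1997.
From June 19, 1997 to July 10, 1999: 195 + 365 + 191 = 751 days (rest of 1997, 1998, to July 10, 1999 in 1999).
751 ÷ 7 = 107 full weeks with remainder 2, so 107 more Thursdays after the first → 108.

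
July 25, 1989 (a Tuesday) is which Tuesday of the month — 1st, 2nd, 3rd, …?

Day 25 falls in week ⌈25/7⌉ of the month.
Days 1–7 hold the 1st Tuesday, 8–14 the 2nd, 15–21 the 3rd, 22–28 the 4th, 29–31 the 5th.
25 is in the range for the 4th.

4th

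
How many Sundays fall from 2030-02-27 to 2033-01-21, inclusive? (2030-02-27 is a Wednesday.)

151

2030-02-27 is a Wednesday; the first Sunday on or after it is 2030-03-03 (4 days later).
From 2030-03-03 to 2033-01-21: 303 + 365 + 366 + 21 = 1055 days (rest of 2030, 2031, 2032, to 2033-01-21 in 2033).
1055 ÷ 7 = 150 full weeks with remainder 5, so 150 more Sundays after the first → 151.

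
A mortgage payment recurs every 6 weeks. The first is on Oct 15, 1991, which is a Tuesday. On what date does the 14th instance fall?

The 14th occurrence is 13 intervals after the first: 13 × 42 = 546 days after Oct 15, 1991.
Oct has 31 days — 16 days to the end of Oct leaves 530.
From end of Oct to end of 1991 is 61 days (469 left).
1992 has 366 days (103 left).
Jan has 31 days (72 left).
Feb has 28 days (44 left).
Mar has 31 days (13 left).
13 days into Apr → Apr 13, 1993.

Apr 13, 1993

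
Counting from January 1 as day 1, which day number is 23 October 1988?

Days in months before October: 31 + 29 + 31 + 30 + 31 + 30 + 31 + 31 + 30 = 274.
Plus 23 days into October → day 297.

297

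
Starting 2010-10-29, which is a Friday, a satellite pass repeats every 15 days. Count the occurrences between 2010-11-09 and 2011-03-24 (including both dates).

Occurrences land 15·i days after 2010-10-29 for i = 0, 1, 2, …
2010-11-09 is 11 days after the start; 11 ÷ 15 = 0 remainder 11; since the remainder is 11, round up to i = 1. First occurrence in the window: #2 on 2010-11-13 (1×15 = 15 days in).
2011-03-24 is 146 days after the start; 146 ÷ 15 = 9 remainder 11. Last occurrence in the window: #10 on 2011-03-13.
Occurrences #2 through #10: 9 in total.

9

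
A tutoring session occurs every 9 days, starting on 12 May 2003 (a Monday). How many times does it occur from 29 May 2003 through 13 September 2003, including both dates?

12

Occurrences land 9·i days after 12 May 2003 for i = 0, 1, 2, …
29 May 2003 is 17 days after the start; 17 ÷ 9 = 1 remainder 8; since the remainder is 8, round up to i = 2. First occurrence in the window: #3 on 30 May 2003 (2×9 = 18 days in).
13 September 2003 is 124 days after the start; 124 ÷ 9 = 13 remainder 7. Last occurrence in the window: #14 on 6 September 2003.
Occurrences #3 through #14: 12 in total.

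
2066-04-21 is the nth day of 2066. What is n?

111

Days in months before April: 31 + 28 + 31 = 90.
Plus 21 days into April → day 111.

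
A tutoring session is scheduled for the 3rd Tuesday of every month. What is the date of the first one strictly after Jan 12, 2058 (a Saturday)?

Jan 15, 2058

Jan 2058 starts on a Tuesday; its first Tuesday is the 1st, so the 3rd Tuesday is the 15th — Jan 15, 2058.
Jan 15, 2058 is after Jan 12, 2058, so that is the next one.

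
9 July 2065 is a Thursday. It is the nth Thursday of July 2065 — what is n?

Day 9 falls in week ⌈9/7⌉ of the month.
Days 1–7 hold the 1st Thursday, 8–14 the 2nd, 15–21 the 3rd, 22–28 the 4th, 29–31 the 5th.
9 is in the range for the 2nd.

2nd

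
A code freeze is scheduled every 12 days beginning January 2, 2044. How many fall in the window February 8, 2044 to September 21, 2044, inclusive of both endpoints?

18

Occurrences land 12·i days after January 2, 2044 for i = 0, 1, 2, …
February 8, 2044 is 37 days after the start; 37 ÷ 12 = 3 remainder 1; since the remainder is 1, round up to i = 4. First occurrence in the window: #5 on February 19, 2044 (4×12 = 48 days in).
September 21, 2044 is 263 days after the start; 263 ÷ 12 = 21 remainder 11. Last occurrence in the window: #22 on September 10, 2044.
Occurrences #5 through #22: 18 in total.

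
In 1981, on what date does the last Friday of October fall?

The first Friday of October 1981 is October 2.
October 1981 has 31 days. Adding weeks: 2, 9, 16, 23, 30 — the last one ≤ 31 is the 30th.

October 30, 1981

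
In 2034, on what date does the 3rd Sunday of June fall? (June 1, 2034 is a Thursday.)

June 2034 begins on a Thursday, so the first Sunday is June 4 (3 days later).
The 3rd Sunday is 2 weeks later: 4 + 14 = 18.

2034-06-18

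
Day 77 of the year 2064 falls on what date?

January has 31 days (77 − 31 = 46 remain).
February has 29 days (46 − 29 = 17 remain).
17 into March → March 17.

2064-03-17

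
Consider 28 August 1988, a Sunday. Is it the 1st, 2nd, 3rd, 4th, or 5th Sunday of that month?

4th

Day 28 falls in week ⌈28/7⌉ of the month.
Days 1–7 hold the 1st Sunday, 8–14 the 2nd, 15–21 the 3rd, 22–28 the 4th, 29–31 the 5th.
28 is in the range for the 4th.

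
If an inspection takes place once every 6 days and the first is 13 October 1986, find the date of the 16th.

11 January 1987

The 16th occurrence is 15 intervals after the first: 15 × 6 = 90 days after 13 October 1986.
October has 31 days — 18 days to the end of October leaves 72.
November has 30 days (42 left).
December has 31 days (11 left).
11 days into January → 11 January 1987.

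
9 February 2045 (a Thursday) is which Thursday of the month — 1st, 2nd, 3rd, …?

2nd

Day 9 falls in week ⌈9/7⌉ of the month.
Days 1–7 hold the 1st Thursday, 8–14 the 2nd, 15–21 the 3rd, 22–28 the 4th, 29–31 the 5th.
9 is in the range for the 2nd.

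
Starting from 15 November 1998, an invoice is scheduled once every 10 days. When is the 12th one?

5 March 1999

The 12th occurrence is 11 intervals after the first: 11 × 10 = 110 days after 15 November 1998.
November has 30 days — 15 days to the end of November leaves 95.
December has 31 days (64 left).
January has 31 days (33 left).
February has 28 days (5 left).
5 days into March → 5 March 1999.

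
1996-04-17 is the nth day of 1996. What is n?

108

Days in months before April: 31 + 29 + 31 = 91.
Plus 17 days into April → day 108.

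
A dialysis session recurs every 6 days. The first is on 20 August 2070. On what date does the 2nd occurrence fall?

The 2nd occurrence is 1 interval after the first: 1 × 6 = 6 days after 20 August 2070.
6 days later is 26 August 2070.

26 August 2070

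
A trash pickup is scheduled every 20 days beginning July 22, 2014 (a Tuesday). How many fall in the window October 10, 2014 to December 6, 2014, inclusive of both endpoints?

Occurrences land 20·i days after July 22, 2014 for i = 0, 1, 2, …
October 10, 2014 is 80 days after the start; 80 ÷ 20 = 4 remainder 0. First occurrence in the window: #5 on October 10, 2014 (4×20 = 80 days in).
December 6, 2014 is 137 days after the start; 137 ÷ 20 = 6 remainder 17. Last occurrence in the window: #7 on November 19, 2014.
Occurrences #5 through #7: 3 in total.

3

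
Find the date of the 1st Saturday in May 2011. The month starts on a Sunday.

May 2011 begins on a Sunday, so the first Saturday is May 7 (6 days later).

7 May 2011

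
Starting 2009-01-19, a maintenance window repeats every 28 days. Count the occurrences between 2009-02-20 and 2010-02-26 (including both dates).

13

Occurrences land 28·i days after 2009-01-19 for i = 0, 1, 2, …
2009-02-20 is 32 days after the start; 32 ÷ 28 = 1 remainder 4; since the remainder is 4, round up to i = 2. First occurrence in the window: #3 on 2009-03-16 (2×28 = 56 days in).
2010-02-26 is 403 days after the start; 403 ÷ 28 = 14 remainder 11. Last occurrence in the window: #15 on 2010-02-15.
Occurrences #3 through #15: 13 in total.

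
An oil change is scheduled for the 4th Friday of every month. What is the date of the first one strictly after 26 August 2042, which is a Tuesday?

26 September 2042

August 2042 starts on a Friday; its first Friday is the 1st, so the 4th Friday is the 22nd — 22 August 2042.
That is not after 26 August 2042, so look at September 2042.
September 2042 starts on a Monday; its first Friday is the 5th, so the 4th Friday is the 26th — 26 September 2042.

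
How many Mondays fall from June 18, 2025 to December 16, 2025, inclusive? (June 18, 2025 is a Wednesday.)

June 18, 2025 is a Wednesday; the first Monday on or after it is June 23, 2025 (5 days later).
From June 23, 2025 to December 16, 2025: 7 + 31 + 31 + 30 + 31 + 30 + 16 = 176 days (rest of June, July, August, September, October, November, December).
176 ÷ 7 = 25 full weeks with remainder 1, so 25 more Mondays after the first → 26.

26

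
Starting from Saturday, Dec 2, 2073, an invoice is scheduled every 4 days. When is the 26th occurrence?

The 26th occurrence is 25 intervals after the first: 25 × 4 = 100 days after Dec 2, 2073.
Dec has 31 days — 29 days to the end of Dec leaves 71.
Jan has 31 days (40 left).
Feb has 28 days (12 left).
12 days into Mar → Mar 12, 2074.

Mar 12, 2074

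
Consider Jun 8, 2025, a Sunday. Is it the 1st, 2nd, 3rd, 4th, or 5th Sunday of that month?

2nd

Day 8 falls in week ⌈8/7⌉ of the month.
Days 1–7 hold the 1st Sunday, 8–14 the 2nd, 15–21 the 3rd, 22–28 the 4th, 29–31 the 5th.
8 is in the range for the 2nd.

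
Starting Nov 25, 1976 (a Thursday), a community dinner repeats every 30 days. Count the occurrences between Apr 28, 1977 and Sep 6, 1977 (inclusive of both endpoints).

4

Occurrences land 30·i days after Nov 25, 1976 for i = 0, 1, 2, …
Apr 28, 1977 is 154 days after the start; 154 ÷ 30 = 5 remainder 4; since the remainder is 4, round up to i = 6. First occurrence in the window: #7 on May 24, 1977 (6×30 = 180 days in).
Sep 6, 1977 is 285 days after the start; 285 ÷ 30 = 9 remainder 15. Last occurrence in the window: #10 on Aug 22, 1977.
Occurrences #7 through #10: 4 in total.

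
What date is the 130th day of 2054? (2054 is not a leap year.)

January has 31 days (130 − 31 = 99 remain).
February has 28 days (99 − 28 = 71 remain).
March has 31 days (71 − 31 = 40 remain).
April has 30 days (40 − 30 = 10 remain).
10 into May → May 10.

10 May 2054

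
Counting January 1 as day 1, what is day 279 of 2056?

October 5, 2056

January has 31 days (279 − 31 = 248 remain).
February has 29 days (248 − 29 = 219 remain).
March has 31 days (219 − 31 = 188 remain).
April has 30 days (188 − 30 = 158 remain).
May has 31 days (158 − 31 = 127 remain).
June has 30 days (127 − 30 = 97 remain).
July has 31 days (97 − 31 = 66 remain).
August has 31 days (66 − 31 = 35 remain).
September has 30 days (35 − 30 = 5 remain).
5 into October → October 5.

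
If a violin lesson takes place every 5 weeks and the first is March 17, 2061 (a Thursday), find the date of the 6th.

The 6th occurrence is 5 intervals after the first: 5 × 35 = 175 days after March 17, 2061.
March has 31 days — 14 days to the end of March leaves 161.
April has 30 days (131 left).
May has 31 days (100 left).
June has 30 days (70 left).
July has 31 days (39 left).
August has 31 days (8 left).
8 days into September → September 8, 2061.

September 8, 2061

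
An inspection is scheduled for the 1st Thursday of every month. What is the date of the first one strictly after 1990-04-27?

April 1990 starts on a Sunday, so its 1st Thursday is 1990-04-05 (4 days in).
That is not after 1990-04-27, so look at May 1990.
May 1990 starts on a Tuesday, so its 1st Thursday is 1990-05-03 (2 days in).

1990-05-03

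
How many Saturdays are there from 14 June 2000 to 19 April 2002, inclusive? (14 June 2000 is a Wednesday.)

14 June 2000 is a Wednesday; the first Saturday on or after it is 17 June 2000 (3 days later).
From 17 June 2000 to 19 April 2002: 197 + 365 + 109 = 671 days (rest of 2000, 2001, to 19 April 2002 in 2002).
671 ÷ 7 = 95 full weeks with remainder 6, so 95 more Saturdays after the first → 96.

96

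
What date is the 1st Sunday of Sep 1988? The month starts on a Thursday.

Sep 4, 1988

Sep 1988 begins on a Thursday, so the first Sunday is Sep 4 (3 days later).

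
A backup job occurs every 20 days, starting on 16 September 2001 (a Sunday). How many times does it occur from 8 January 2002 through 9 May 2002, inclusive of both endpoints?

Occurrences land 20·i days after 16 September 2001 for i = 0, 1, 2, …
8 January 2002 is 114 days after the start; 114 ÷ 20 = 5 remainder 14; since the remainder is 14, round up to i = 6. First occurrence in the window: #7 on 14 January 2002 (6×20 = 120 days in).
9 May 2002 is 235 days after the start; 235 ÷ 20 = 11 remainder 15. Last occurrence in the window: #12 on 24 April 2002.
Occurrences #7 through #12: 6 in total.

6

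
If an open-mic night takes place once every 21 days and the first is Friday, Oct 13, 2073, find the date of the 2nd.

Nov 3, 2073

The 2nd occurrence is 1 interval after the first: 1 × 21 = 21 days after Oct 13, 2073.
Oct has 31 days — 18 days to the end of Oct leaves 3.
3 days into Nov → Nov 3, 2073.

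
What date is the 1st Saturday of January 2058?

The first Saturday of January 2058 is January 5.

January 5, 2058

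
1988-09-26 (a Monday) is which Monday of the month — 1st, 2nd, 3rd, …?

4th

Day 26 falls in week ⌈26/7⌉ of the month.
Days 1–7 hold the 1st Monday, 8–14 the 2nd, 15–21 the 3rd, 22–28 the 4th, 29–31 the 5th.
26 is in the range for the 4th.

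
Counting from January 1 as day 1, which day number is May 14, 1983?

Days in months before May: 31 + 28 + 31 + 30 = 120.
Plus 14 days into May → day 134.

134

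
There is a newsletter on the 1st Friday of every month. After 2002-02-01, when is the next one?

February 2002 starts on a Friday, so its 1st Friday is 2002-02-01.
That is not after 2002-02-01, so look at March 2002.
March 2002 starts on a Friday, so its 1st Friday is 2002-03-01.

2002-03-01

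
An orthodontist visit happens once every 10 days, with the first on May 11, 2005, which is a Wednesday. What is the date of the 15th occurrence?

Sep 28, 2005

The 15th occurrence is 14 intervals after the first: 14 × 10 = 140 days after May 11, 2005.
May has 31 days — 20 days to the end of May leaves 120.
Jun has 30 days (90 left).
Jul has 31 days (59 left).
Aug has 31 days (28 left).
28 days into Sep → Sep 28, 2005.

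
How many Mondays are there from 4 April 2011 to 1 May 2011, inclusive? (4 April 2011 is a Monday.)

4

4 April 2011 is a Monday; the first Monday on or after it is 4 April 2011.
From 4 April 2011 to 1 May 2011: 26 + 1 = 27 days (rest of April, May).
27 ÷ 7 = 3 full weeks with remainder 6, so 3 more Mondays after the first → 4.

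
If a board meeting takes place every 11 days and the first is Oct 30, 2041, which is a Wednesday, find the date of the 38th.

The 38th occurrence is 37 intervals after the first: 37 × 11 = 407 days after Oct 30, 2041.
Oct has 31 days — 1 day to the end of Oct leaves 406.
From end of Oct to end of 2041 is 61 days (345 left).
Jan has 31 days (314 left).
Feb has 28 days (286 left).
Mar has 31 days (255 left).
Apr has 30 days (225 left).
May has 31 days (194 left).
Jun has 30 days (164 left).
Jul has 31 days (133 left).
Aug has 31 days (102 left).
Sep has 30 days (72 left).
Oct has 31 days (41 left).
Nov has 30 days (11 left).
11 days into Dec → Dec 11, 2042.

Dec 11, 2042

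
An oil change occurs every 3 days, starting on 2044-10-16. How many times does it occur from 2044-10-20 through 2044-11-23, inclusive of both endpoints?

Occurrences land 3·i days after 2044-10-16 for i = 0, 1, 2, …
2044-10-20 is 4 days after the start; 4 ÷ 3 = 1 remainder 1; since the remainder is 1, round up to i = 2. First occurrence in the window: #3 on 2044-10-22 (2×3 = 6 days in).
2044-11-23 is 38 days after the start; 38 ÷ 3 = 12 remainder 2. Last occurrence in the window: #13 on 2044-11-21.
Occurrences #3 through #13: 11 in total.

11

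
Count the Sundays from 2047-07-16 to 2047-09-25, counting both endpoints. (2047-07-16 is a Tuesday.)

2047-07-16 is a Tuesday; the first Sunday on or after it is 2047-07-21 (5 days later).
From 2047-07-21 to 2047-09-25: 10 + 31 + 25 = 66 days (rest of July, August, September).
66 ÷ 7 = 9 full weeks with remainder 3, so 9 more Sundays after the first → 10.

10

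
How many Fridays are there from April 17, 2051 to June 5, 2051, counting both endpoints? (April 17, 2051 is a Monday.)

7

April 17, 2051 is a Monday; the first Friday on or after it is April 21, 2051 (4 days later).
From April 21, 2051 to June 5, 2051: 9 + 31 + 5 = 45 days (rest of April, May, June).
45 ÷ 7 = 6 full weeks with remainder 3, so 6 more Fridays after the first → 7.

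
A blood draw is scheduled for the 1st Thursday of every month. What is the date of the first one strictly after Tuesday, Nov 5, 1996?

Nov 7, 1996

Nov 1996 starts on a Friday, so its 1st Thursday is Nov 7, 1996 (6 days in).
Nov 7, 1996 is after Nov 5, 1996, so that is the next one.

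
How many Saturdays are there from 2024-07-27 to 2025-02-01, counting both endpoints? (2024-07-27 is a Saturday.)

28

2024-07-27 is a Saturday; the first Saturday on or after it is 2024-07-27.
From 2024-07-27 to 2025-02-01: 4 + 31 + 30 + 31 + 30 + 31 + 31 + 1 = 189 days (rest of July, August, September, October, November, December, January, February).
189 ÷ 7 = 27 full weeks with remainder 0, so 27 more Saturdays after the first → 28.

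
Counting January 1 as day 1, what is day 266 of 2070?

January has 31 days (266 − 31 = 235 remain).
February has 28 days (235 − 28 = 207 remain).
March has 31 days (207 − 31 = 176 remain).
April has 30 days (176 − 30 = 146 remain).
May has 31 days (146 − 31 = 115 remain).
June has 30 days (115 − 30 = 85 remain).
July has 31 days (85 − 31 = 54 remain).
August has 31 days (54 − 31 = 23 remain).
23 into September → September 23.

September 23, 2070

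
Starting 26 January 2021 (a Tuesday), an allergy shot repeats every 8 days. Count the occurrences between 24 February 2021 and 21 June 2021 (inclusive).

15

Occurrences land 8·i days after 26 January 2021 for i = 0, 1, 2, …
24 February 2021 is 29 days after the start; 29 ÷ 8 = 3 remainder 5; since the remainder is 5, round up to i = 4. First occurrence in the window: #5 on 27 February 2021 (4×8 = 32 days in).
21 June 2021 is 146 days after the start; 146 ÷ 8 = 18 remainder 2. Last occurrence in the window: #19 on 19 June 2021.
Occurrences #5 through #19: 15 in total.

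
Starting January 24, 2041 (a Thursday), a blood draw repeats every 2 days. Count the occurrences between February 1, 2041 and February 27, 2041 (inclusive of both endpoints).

14

Occurrences land 2·i days after January 24, 2041 for i = 0, 1, 2, …
February 1, 2041 is 8 days after the start; 8 ÷ 2 = 4 remainder 0. First occurrence in the window: #5 on February 1, 2041 (4×2 = 8 days in).
February 27, 2041 is 34 days after the start; 34 ÷ 2 = 17 remainder 0. Last occurrence in the window: #18 on February 27, 2041.
Occurrences #5 through #18: 14 in total.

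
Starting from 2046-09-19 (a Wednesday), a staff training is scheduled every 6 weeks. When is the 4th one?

The 4th occurrence is 3 intervals after the first: 3 × 42 = 126 days after 2046-09-19.
September has 30 days — 11 days to the end of September leaves 115.
October has 31 days (84 left).
November has 30 days (54 left).
December has 31 days (23 left).
23 days into January → 2047-01-23.

2047-01-23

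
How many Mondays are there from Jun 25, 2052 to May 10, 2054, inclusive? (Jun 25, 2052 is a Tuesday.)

Jun 25, 2052 is a Tuesday; the first Monday on or after it is Jul 1, 2052 (6 days later).
From Jul 1, 2052 to May 10, 2054: 183 + 365 + 130 = 678 days (rest of 2052, 2053, to May 10, 2054 in 2054).
678 ÷ 7 = 96 full weeks with remainder 6, so 96 more Mondays after the first → 97.

97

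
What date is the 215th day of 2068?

January has 31 days (215 − 31 = 184 remain).
February has 29 days (184 − 29 = 155 remain).
March has 31 days (155 − 31 = 124 remain).
April has 30 days (124 − 30 = 94 remain).
May has 31 days (94 − 31 = 63 remain).
June has 30 days (63 − 30 = 33 remain).
July has 31 days (33 − 31 = 2 remain).
2 into August → August 2.

August 2, 2068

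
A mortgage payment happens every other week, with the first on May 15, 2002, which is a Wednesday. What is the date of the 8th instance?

The 8th occurrence is 7 intervals after the first: 7 × 14 = 98 days after May 15, 2002.
May has 31 days — 16 days to the end of May leaves 82.
June has 30 days (52 left).
July has 31 days (21 left).
21 days into August → August 21, 2002.

August 21, 2002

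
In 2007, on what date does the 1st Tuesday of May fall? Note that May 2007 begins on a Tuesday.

1 May 2007

May 2007 begins on a Tuesday, so the first Tuesday is May 1.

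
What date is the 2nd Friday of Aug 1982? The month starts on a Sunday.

Aug 13, 1982

Aug 1982 begins on a Sunday, so the first Friday is Aug 6 (5 days later).
The 2nd Friday is 1 weeks later: 6 + 7 = 13.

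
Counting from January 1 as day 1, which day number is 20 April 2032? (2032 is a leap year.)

Days in months before April: 31 + 29 + 31 = 91.
Plus 20 days into April → day 111.

111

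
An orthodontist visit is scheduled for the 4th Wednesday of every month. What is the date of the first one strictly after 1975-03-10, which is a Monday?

1975-03-26

March 1975 starts on a Saturday; its first Wednesday is the 5th, so the 4th Wednesday is the 26th — 1975-03-26.
1975-03-26 is after 1975-03-10, so that is the next one.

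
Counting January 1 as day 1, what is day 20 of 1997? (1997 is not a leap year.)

20 into January → January 20.

20 January 1997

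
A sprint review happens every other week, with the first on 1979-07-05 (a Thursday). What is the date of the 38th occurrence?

The 38th occurrence is 37 intervals after the first: 37 × 14 = 518 days after 1979-07-05.
July has 31 days — 26 days to the end of July leaves 492.
From end of July to end of 1979 is 153 days (339 left).
January has 31 days (308 left).
February has 29 days (279 left).
March has 31 days (248 left).
April has 30 days (218 left).
May has 31 days (187 left).
June has 30 days (157 left).
July has 31 days (126 left).
August has 31 days (95 left).
September has 30 days (65 left).
October has 31 days (34 left).
November has 30 days (4 left).
4 days into December → 1980-12-04.

1980-12-04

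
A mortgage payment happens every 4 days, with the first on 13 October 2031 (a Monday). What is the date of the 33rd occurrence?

The 33rd occurrence is 32 intervals after the first: 32 × 4 = 128 days after 13 October 2031.
October has 31 days — 18 days to the end of October leaves 110.
November has 30 days (80 left).
December has 31 days (49 left).
January has 31 days (18 left).
18 days into February → 18 February 2032.

18 February 2032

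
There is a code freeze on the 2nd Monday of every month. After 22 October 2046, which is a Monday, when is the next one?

12 November 2046

October 2046 starts on a Monday; its first Monday is the 1st, so the 2nd Monday is the 8th — 8 October 2046.
That is not after 22 October 2046, so look at November 2046.
November 2046 starts on a Thursday; its first Monday is the 5th, so the 2nd Monday is the 12th — 12 November 2046.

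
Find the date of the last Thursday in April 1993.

The first Thursday of April 1993 is April 1.
April 1993 has 30 days. Adding weeks: 1, 8, 15, 22, 29 — the last one ≤ 30 is the 29th.

1993-04-29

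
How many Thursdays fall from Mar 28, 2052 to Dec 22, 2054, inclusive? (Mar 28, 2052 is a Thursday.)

Mar 28, 2052 is a Thursday; the first Thursday on or after it is Mar 28, 2052.
From Mar 28, 2052 to Dec 22, 2054: 278 + 365 + 356 = 999 days (rest of 2052, 2053, to Dec 22, 2054 in 2054).
999 ÷ 7 = 142 full weeks with remainder 5, so 142 more Thursdays after the first → 143.

143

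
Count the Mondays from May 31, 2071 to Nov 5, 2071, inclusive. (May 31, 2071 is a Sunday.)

May 31, 2071 is a Sunday; the first Monday on or after it is Jun 1, 2071 (1 day later).
From Jun 1, 2071 to Nov 5, 2071: 29 + 31 + 31 + 30 + 31 + 5 = 157 days (rest of Jun, Jul, Aug, Sep, Oct, Nov).
157 ÷ 7 = 22 full weeks with remainder 3, so 22 more Mondays after the first → 23.

23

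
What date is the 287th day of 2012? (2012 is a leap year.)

2012-10-13

January has 31 days (287 − 31 = 256 remain).
February has 29 days (256 − 29 = 227 remain).
March has 31 days (227 − 31 = 196 remain).
April has 30 days (196 − 30 = 166 remain).
May has 31 days (166 − 31 = 135 remain).
June has 30 days (135 − 30 = 105 remain).
July has 31 days (105 − 31 = 74 remain).
August has 31 days (74 − 31 = 43 remain).
September has 30 days (43 − 30 = 13 remain).
13 into October → October 13.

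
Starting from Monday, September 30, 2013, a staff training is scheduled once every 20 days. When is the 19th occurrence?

September 25, 2014

The 19th occurrence is 18 intervals after the first: 18 × 20 = 360 days after September 30, 2013.
September has 30 days — 0 days to the end of September leaves 360.
October has 31 days (329 left).
November has 30 days (299 left).
December has 31 days (268 left).
January has 31 days (237 left).
February has 28 days (209 left).
March has 31 days (178 left).
April has 30 days (148 left).
May has 31 days (117 left).
June has 30 days (87 left).
July has 31 days (56 left).
August has 31 days (25 left).
25 days into September → September 25, 2014.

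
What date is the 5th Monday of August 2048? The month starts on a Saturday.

2048-08-31

August 2048 begins on a Saturday, so the first Monday is August 3 (2 days later).
The 5th Monday is 4 weeks later: 3 + 28 = 31.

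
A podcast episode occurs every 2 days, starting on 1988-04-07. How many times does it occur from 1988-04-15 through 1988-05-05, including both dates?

Occurrences land 2·i days after 1988-04-07 for i = 0, 1, 2, …
1988-04-15 is 8 days after the start; 8 ÷ 2 = 4 remainder 0. First occurrence in the window: #5 on 1988-04-15 (4×2 = 8 days in).
1988-05-05 is 28 days after the start; 28 ÷ 2 = 14 remainder 0. Last occurrence in the window: #15 on 1988-05-05.
Occurrences #5 through #15: 11 in total.

11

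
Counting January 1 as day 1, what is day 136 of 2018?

May 16, 2018

January has 31 days (136 − 31 = 105 remain).
February has 28 days (105 − 28 = 77 remain).
March has 31 days (77 − 31 = 46 remain).
April has 30 days (46 − 30 = 16 remain).
16 into May → May 16.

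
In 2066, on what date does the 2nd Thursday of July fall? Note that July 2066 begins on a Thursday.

8 July 2066

July 2066 begins on a Thursday, so the first Thursday is July 1.
The 2nd Thursday is 1 weeks later: 1 + 7 = 8.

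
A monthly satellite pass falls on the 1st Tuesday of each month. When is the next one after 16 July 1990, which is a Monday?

July 1990 starts on a Sunday, so its 1st Tuesday is 3 July 1990 (2 days in).
That is not after 16 July 1990, so look at August 1990.
August 1990 starts on a Wednesday, so its 1st Tuesday is 7 August 1990 (6 days in).

7 August 1990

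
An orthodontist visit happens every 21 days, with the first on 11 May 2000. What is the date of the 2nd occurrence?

The 2nd occurrence is 1 interval after the first: 1 × 21 = 21 days after 11 May 2000.
May has 31 days — 20 days to the end of May leaves 1.
1 day into June → 1 June 2000.

1 June 2000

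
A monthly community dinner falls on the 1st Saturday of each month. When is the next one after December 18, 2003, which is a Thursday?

January 3, 2004

December 2003 starts on a Monday, so its 1st Saturday is December 6, 2003 (5 days in).
That is not after December 18, 2003, so look at January 2004.
January 2004 starts on a Thursday, so its 1st Saturday is January 3, 2004 (2 days in).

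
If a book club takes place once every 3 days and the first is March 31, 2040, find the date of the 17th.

The 17th occurrence is 16 intervals after the first: 16 × 3 = 48 days after March 31, 2040.
March has 31 days — 0 days to the end of March leaves 48.
April has 30 days (18 left).
18 days into May → May 18, 2040.

May 18, 2040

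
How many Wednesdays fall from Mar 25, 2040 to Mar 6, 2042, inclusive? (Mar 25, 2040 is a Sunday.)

Mar 25, 2040 is a Sunday; the first Wednesday on or after it is Mar 28, 2040 (3 days later).
From Mar 28, 2040 to Mar 6, 2042: 278 + 365 + 65 = 708 days (rest of 2040, 2041, to Mar 6, 2042 in 2042).
708 ÷ 7 = 101 full weeks with remainder 1, so 101 more Wednesdays after the first → 102.

102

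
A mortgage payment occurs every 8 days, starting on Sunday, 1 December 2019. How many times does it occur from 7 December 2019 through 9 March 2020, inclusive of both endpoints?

12

Occurrences land 8·i days after 1 December 2019 for i = 0, 1, 2, …
7 December 2019 is 6 days after the start; 6 ÷ 8 = 0 remainder 6; since the remainder is 6, round up to i = 1. First occurrence in the window: #2 on 9 December 2019 (1×8 = 8 days in).
9 March 2020 is 99 days after the start; 99 ÷ 8 = 12 remainder 3. Last occurrence in the window: #13 on 6 March 2020.
Occurrences #2 through #13: 12 in total.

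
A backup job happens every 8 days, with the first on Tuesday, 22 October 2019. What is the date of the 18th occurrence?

6 March 2020

The 18th occurrence is 17 intervals after the first: 17 × 8 = 136 days after 22 October 2019.
October has 31 days — 9 days to the end of October leaves 127.
November has 30 days (97 left).
December has 31 days (66 left).
January has 31 days (35 left).
February has 29 days (6 left).
6 days into March → 6 March 2020.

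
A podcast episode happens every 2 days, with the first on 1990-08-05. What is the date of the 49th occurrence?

1990-11-09

The 49th occurrence is 48 intervals after the first: 48 × 2 = 96 days after 1990-08-05.
August has 31 days — 26 days to the end of August leaves 70.
September has 30 days (40 left).
October has 31 days (9 left).
9 days into November → 1990-11-09.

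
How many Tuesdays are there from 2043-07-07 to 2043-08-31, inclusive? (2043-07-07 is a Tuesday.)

2043-07-07 is a Tuesday; the first Tuesday on or after it is 2043-07-07.
From 2043-07-07 to 2043-08-31: 24 + 31 = 55 days (rest of July, August).
55 ÷ 7 = 7 full weeks with remainder 6, so 7 more Tuesdays after the first → 8.

8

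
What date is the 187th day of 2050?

6 July 2050

January has 31 days (187 − 31 = 156 remain).
February has 28 days (156 − 28 = 128 remain).
March has 31 days (128 − 31 = 97 remain).
April has 30 days (97 − 30 = 67 remain).
May has 31 days (67 − 31 = 36 remain).
June has 30 days (36 − 30 = 6 remain).
6 into July → July 6.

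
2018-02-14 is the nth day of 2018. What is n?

45

Days in months before February: 31 = 31.
Plus 14 days into February → day 45.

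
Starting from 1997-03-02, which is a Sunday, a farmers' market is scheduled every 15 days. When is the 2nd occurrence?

1997-03-17

The 2nd occurrence is 1 interval after the first: 1 × 15 = 15 days after 1997-03-02.
15 days later is 1997-03-17.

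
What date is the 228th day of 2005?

Aug 16, 2005

Jan has 31 days (228 − 31 = 197 remain).
Feb has 28 days (197 − 28 = 169 remain).
Mar has 31 days (169 − 31 = 138 remain).
Apr has 30 days (138 − 30 = 108 remain).
May has 31 days (108 − 31 = 77 remain).
Jun has 30 days (77 − 30 = 47 remain).
Jul has 31 days (47 − 31 = 16 remain).
16 into Aug → Aug 16.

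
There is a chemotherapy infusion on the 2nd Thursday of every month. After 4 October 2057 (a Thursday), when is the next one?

October 2057 starts on a Monday; its first Thursday is the 4th, so the 2nd Thursday is the 11th — 11 October 2057.
11 October 2057 is after 4 October 2057, so that is the next one.

11 October 2057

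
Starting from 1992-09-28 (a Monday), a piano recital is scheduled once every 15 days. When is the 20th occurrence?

The 20th occurrence is 19 intervals after the first: 19 × 15 = 285 days after 1992-09-28.
September has 30 days — 2 days to the end of September leaves 283.
October has 31 days (252 left).
November has 30 days (222 left).
December has 31 days (191 left).
January has 31 days (160 left).
February has 28 days (132 left).
March has 31 days (101 left).
April has 30 days (71 left).
May has 31 days (40 left).
June has 30 days (10 left).
10 days into July → 1993-07-10.

1993-07-10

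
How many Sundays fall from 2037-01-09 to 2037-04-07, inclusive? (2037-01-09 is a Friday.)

2037-01-09 is a Friday; the first Sunday on or after it is 2037-01-11 (2 days later).
From 2037-01-11 to 2037-04-07: 20 + 28 + 31 + 7 = 86 days (rest of January, February, March, April).
86 ÷ 7 = 12 full weeks with remainder 2, so 12 more Sundays after the first → 13.

13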